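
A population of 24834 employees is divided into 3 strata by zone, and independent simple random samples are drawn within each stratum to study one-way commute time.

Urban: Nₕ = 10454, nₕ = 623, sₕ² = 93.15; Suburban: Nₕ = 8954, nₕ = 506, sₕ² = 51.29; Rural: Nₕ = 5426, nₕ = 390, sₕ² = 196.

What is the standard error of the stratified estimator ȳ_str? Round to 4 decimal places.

0.2442

Var(ȳ_str) = Σₕ Wₕ²(1 − fₕ)sₕ²/nₕ with Wₕ = Nₕ/N, N = 24834.
Urban: Wₕ = 0.42095514; term = 0.42095514²·(1 − 0.05959441)·93.15/623 = 0.024916191.
Suburban: Wₕ = 0.36055408; term = 0.36055408²·(1 − 0.05651106)·51.29/506 = 0.012432539.
Rural: Wₕ = 0.21849078; term = 0.21849078²·(1 − 0.07187615)·196/390 = 0.022267098.
Sum = 0.059615828.
SE = √(0.059615828) = 0.2442.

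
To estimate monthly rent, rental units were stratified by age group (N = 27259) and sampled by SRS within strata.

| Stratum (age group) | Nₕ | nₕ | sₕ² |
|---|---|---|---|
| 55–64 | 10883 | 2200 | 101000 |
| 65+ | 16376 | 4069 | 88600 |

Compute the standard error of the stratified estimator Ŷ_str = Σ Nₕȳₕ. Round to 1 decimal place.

93416.7

Var(Ŷ_str) = Σₕ Nₕ²(1 − fₕ)sₕ²/nₕ.
55–64: 10883²·(1 − 2200/10883)·101000/2200 = 4.3382754 × 10^9.
65+: 16376²·(1 − 4069/16376)·88600/4069 = 4.3883985 × 10^9.
Sum = 8.7266739 × 10^9.
SE = √(8.7266739 × 10^9) = 93416.7.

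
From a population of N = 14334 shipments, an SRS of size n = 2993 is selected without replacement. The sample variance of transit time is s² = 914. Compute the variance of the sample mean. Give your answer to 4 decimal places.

Under SRS without replacement, Var(ȳ) = (1 − f)·s²/n with f = n/N = 2993/14334 = 0.20880424.
Var(ȳ) = (1 − 0.20880424)·914/2993 = 0.79119576·0.30537922 = 0.24161474.

0.2416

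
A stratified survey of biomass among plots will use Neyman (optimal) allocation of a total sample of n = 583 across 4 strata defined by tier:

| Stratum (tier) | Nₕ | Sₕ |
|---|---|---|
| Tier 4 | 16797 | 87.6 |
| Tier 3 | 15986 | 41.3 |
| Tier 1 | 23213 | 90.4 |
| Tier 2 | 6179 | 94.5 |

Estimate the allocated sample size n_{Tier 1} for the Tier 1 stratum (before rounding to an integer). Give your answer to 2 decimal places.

Neyman allocation: nₕ = n·NₕSₕ / Σⱼ NⱼSⱼ.
Σ NⱼSⱼ = 16797·87.6 + 15986·41.3 + 23213·90.4 + 6179·94.5 = 4.8140097 × 10^6.
n_{Tier 1} = 583·23213·90.4 / (4.8140097 × 10^6) = 254.13.

254.13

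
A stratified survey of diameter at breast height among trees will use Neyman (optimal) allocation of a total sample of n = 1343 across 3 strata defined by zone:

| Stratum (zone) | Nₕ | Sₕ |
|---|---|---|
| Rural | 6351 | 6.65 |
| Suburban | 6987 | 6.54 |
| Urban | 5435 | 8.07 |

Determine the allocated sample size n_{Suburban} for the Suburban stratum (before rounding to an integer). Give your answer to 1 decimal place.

465.7

Neyman allocation: nₕ = n·NₕSₕ / Σⱼ NⱼSⱼ.
Σ NⱼSⱼ = 6351·6.65 + 6987·6.54 + 5435·8.07 = 131789.58.
n_{Suburban} = 1343·6987·6.54 / 131789.58 = 465.7.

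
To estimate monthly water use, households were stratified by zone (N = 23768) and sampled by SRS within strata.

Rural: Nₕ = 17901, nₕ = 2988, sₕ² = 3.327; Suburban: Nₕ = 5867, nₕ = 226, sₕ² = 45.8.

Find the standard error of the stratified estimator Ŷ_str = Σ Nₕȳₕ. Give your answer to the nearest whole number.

Var(Ŷ_str) = Σₕ Nₕ²(1 − fₕ)sₕ²/nₕ.
Rural: 17901²·(1 − 2988/17901)·3.327/2988 = 297244.97.
Suburban: 5867²·(1 − 226/5867)·45.8/226 = 6.7070142 × 10^6.
Sum = 7.0042592 × 10^6.
SE = √(7.0042592 × 10^6) = 2647.

2647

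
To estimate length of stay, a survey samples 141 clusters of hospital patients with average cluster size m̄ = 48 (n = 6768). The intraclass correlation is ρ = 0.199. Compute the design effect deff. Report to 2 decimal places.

10.35

deff = 1 + (48 − 1)·0.199 = 1 + 9.353 = 10.353.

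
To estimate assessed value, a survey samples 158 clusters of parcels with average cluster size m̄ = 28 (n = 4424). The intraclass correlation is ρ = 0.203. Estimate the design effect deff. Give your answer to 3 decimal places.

deff = 1 + (28 − 1)·0.203 = 1 + 5.481 = 6.481.

6.481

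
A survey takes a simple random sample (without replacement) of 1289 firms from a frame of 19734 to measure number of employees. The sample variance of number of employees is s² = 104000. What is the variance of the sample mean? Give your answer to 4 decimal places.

75.4126

Under SRS without replacement, Var(ȳ) = (1 − f)·s²/n with f = n/N = 1289/19734 = 0.06531874.
Var(ȳ) = (1 − 0.06531874)·104000/1289 = 0.93468126·80.6827 = 75.412608.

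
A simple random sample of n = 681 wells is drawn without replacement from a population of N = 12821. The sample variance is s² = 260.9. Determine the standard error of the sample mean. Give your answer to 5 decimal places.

Under SRS without replacement, Var(ȳ) = (1 − f)·s²/n with f = n/N = 681/12821 = 0.05311598.
Var(ȳ) = (1 − 0.05311598)·260.9/681 = 0.94688402·0.38311307 = 0.36276364.
SE(ȳ) = √(0.36276364) = 0.60230.

0.60230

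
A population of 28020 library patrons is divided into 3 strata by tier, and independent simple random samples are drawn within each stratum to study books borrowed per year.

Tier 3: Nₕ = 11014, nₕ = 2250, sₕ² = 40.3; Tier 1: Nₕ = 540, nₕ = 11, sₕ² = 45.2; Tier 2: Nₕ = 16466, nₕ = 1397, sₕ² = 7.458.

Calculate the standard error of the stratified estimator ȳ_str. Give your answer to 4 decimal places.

0.0734

Var(ȳ_str) = Σₕ Wₕ²(1 − fₕ)sₕ²/nₕ with Wₕ = Nₕ/N, N = 28020.
Tier 3: Wₕ = 0.39307637; term = 0.39307637²·(1 − 0.20428545)·40.3/2250 = 0.0022020831.
Tier 1: Wₕ = 0.01927195; term = 0.01927195²·(1 − 0.02037037)·45.2/11 = 0.001495061.
Tier 2: Wₕ = 0.58765168; term = 0.58765168²·(1 − 0.08484149)·7.458/1397 = 0.0016871832.
Sum = 0.0053843273.
SE = √(0.0053843273) = 0.0734.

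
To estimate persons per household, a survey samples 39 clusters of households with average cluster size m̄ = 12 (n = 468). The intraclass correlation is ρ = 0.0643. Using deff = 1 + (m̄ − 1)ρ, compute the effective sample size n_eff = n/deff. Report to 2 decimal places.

274.12

deff = 1 + (12 − 1)·0.0643 = 1 + 0.7073 = 1.7073.
n_eff = 468 / 1.7073 = 274.12.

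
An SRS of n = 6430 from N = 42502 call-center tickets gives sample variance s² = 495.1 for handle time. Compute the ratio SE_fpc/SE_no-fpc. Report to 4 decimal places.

0.9213

f = n/N = 6430/42502 = 0.15128700.
SE_no-fpc = √(s²/n) = 0.27748594; SE_fpc = √((1−f)s²/n) = 0.25563564.
Ratio = √(1−f) = 0.92125621.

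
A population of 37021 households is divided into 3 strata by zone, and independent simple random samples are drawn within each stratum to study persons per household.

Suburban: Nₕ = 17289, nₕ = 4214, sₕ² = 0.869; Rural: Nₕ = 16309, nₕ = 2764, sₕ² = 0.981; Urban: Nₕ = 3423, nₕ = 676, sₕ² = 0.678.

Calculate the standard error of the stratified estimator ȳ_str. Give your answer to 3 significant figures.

0.00990

Var(ȳ_str) = Σₕ Wₕ²(1 − fₕ)sₕ²/nₕ with Wₕ = Nₕ/N, N = 37021.
Suburban: Wₕ = 0.46700521; term = 0.46700521²·(1 − 0.24373879)·0.869/4214 = 3.4012654 × 10^-5.
Rural: Wₕ = 0.44053375; term = 0.44053375²·(1 − 0.16947698)·0.981/2764 = 5.7205926 × 10^-5.
Urban: Wₕ = 0.09246104; term = 0.09246104²·(1 − 0.19748758)·0.678/676 = 6.8810112 × 10^-6.
Sum = 9.8099591 × 10^-5.
SE = √(9.8099591 × 10^-5) = 0.00990.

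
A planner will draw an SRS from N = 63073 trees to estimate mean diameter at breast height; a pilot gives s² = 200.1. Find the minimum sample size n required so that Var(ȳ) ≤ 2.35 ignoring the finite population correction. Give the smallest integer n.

Without fpc, n₀ = s²/D = 200.1/2.35 = 85.1489.
Rounding up, n = 86.

86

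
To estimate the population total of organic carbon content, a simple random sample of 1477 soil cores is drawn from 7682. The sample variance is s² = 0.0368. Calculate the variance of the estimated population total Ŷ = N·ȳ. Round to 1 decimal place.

1187.6

Var(Ŷ) = N²·Var(ȳ) = N²·(1 − n/N)·s²/n.
f = 1477/7682 = 0.19226764; Var(ȳ) = 0.80773236·0.0368/1477 = 2.012495 × 10^-5.
Var(Ŷ) = 7682² · (2.012495 × 10^-5) = 1187.6362.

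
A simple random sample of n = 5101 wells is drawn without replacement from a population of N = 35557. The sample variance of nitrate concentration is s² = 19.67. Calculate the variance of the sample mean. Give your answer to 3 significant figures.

Under SRS without replacement, Var(ȳ) = (1 − f)·s²/n with f = n/N = 5101/35557 = 0.14345980.
Var(ȳ) = (1 − 0.14345980)·19.67/5101 = 0.85654020·0.0038561066 = 0.0033029104.

0.00330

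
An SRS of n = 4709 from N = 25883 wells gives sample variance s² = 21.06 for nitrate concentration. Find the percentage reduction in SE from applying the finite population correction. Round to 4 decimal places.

f = n/N = 4709/25883 = 0.18193409.
SE_no-fpc = √(s²/n) = 0.066875161; SE_fpc = √((1−f)s²/n) = 0.060486574.
Ratio = √(1−f) = 0.90446996. Reduction = 100·(1 − 0.90446996) = 9.5530%.

9.5530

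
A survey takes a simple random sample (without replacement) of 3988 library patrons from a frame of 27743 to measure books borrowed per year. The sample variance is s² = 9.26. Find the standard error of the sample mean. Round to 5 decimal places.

0.04459

Under SRS without replacement, Var(ȳ) = (1 − f)·s²/n with f = n/N = 3988/27743 = 0.14374797.
Var(ȳ) = (1 − 0.14374797)·9.26/3988 = 0.85625203·0.0023219659 = 0.001988188.
SE(ȳ) = √(0.001988188) = 0.04459.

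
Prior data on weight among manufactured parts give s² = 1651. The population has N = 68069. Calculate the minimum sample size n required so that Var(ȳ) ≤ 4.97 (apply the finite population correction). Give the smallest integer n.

331

Without fpc, n₀ = s²/D = 1651/4.97 = 332.1932.
With fpc, (1 − n/N)·s²/n ≤ D requires n ≥ n₀/(1 + n₀/N) = 332.1932/(1 + 332.1932/68069) = 330.5799.
Rounding up, n = 331.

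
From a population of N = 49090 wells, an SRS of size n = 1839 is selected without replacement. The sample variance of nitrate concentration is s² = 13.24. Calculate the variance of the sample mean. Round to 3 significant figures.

Under SRS without replacement, Var(ȳ) = (1 − f)·s²/n with f = n/N = 1839/49090 = 0.03746180.
Var(ȳ) = (1 − 0.03746180)·13.24/1839 = 0.96253820·0.007199565 = 0.0069298563.

0.00693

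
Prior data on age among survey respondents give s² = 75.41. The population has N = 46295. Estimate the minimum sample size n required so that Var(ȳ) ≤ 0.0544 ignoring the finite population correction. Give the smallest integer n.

Without fpc, n₀ = s²/D = 75.41/0.0544 = 1386.2132.
Rounding up, n = 1387.

1387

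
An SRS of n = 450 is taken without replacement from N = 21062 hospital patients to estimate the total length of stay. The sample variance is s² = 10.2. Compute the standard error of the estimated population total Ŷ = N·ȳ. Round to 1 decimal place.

Var(Ŷ) = N²·Var(ȳ) = N²·(1 − n/N)·s²/n.
f = 450/21062 = 0.02136549; Var(ȳ) = 0.97863451·10.2/450 = 0.022182382.
Var(Ŷ) = 21062² · 0.022182382 = 9.8402787 × 10^6.
SE(Ŷ) = √(9.8402787 × 10^6) = 3136.9.

3136.9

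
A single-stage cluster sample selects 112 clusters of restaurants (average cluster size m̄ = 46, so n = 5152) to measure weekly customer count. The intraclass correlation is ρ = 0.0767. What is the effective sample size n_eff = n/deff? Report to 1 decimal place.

1157.4

deff = 1 + (46 − 1)·0.0767 = 1 + 3.4515 = 4.4515.
n_eff = 5152 / 4.4515 = 1157.4.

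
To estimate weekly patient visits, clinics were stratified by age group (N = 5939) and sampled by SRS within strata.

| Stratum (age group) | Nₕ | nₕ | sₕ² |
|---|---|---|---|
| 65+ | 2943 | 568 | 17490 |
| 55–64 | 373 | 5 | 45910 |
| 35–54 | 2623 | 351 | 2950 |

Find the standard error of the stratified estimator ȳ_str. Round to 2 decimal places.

Var(ȳ_str) = Σₕ Wₕ²(1 − fₕ)sₕ²/nₕ with Wₕ = Nₕ/N, N = 5939.
65+: Wₕ = 0.49553797; term = 0.49553797²·(1 − 0.19300034)·17490/568 = 6.1019508.
55–64: Wₕ = 0.06280519; term = 0.06280519²·(1 − 0.01340483)·45910/5 = 35.73282.
35–54: Wₕ = 0.44165684; term = 0.44165684²·(1 − 0.13381624)·2950/351 = 1.4200213.
Sum = 43.254792.
SE = √(43.254792) = 6.58.

6.58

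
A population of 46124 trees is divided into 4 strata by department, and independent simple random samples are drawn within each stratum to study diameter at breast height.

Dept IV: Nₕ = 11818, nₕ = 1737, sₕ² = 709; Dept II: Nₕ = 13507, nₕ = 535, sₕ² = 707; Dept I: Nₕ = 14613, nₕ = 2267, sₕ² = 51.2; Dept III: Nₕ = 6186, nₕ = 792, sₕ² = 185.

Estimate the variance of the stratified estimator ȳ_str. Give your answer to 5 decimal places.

Var(ȳ_str) = Σₕ Wₕ²(1 − fₕ)sₕ²/nₕ with Wₕ = Nₕ/N, N = 46124.
Dept IV: Wₕ = 0.25622236; term = 0.25622236²·(1 − 0.14697918)·709/1737 = 0.022858098.
Dept II: Wₕ = 0.29284104; term = 0.29284104²·(1 − 0.03960909)·707/535 = 0.10883725.
Dept I: Wₕ = 0.31681988; term = 0.31681988²·(1 − 0.15513584)·51.2/2267 = 0.0019152707.
Dept III: Wₕ = 0.13411673; term = 0.13411673²·(1 − 0.12803104)·185/792 = 0.0036636458.
Sum = 0.13727426.

0.13727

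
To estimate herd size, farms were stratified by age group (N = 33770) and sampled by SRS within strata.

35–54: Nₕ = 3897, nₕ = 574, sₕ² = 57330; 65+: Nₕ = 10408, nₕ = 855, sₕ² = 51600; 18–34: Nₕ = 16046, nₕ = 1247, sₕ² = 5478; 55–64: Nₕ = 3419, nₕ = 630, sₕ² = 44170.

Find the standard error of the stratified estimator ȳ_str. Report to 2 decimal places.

2.81

Var(ȳ_str) = Σₕ Wₕ²(1 − fₕ)sₕ²/nₕ with Wₕ = Nₕ/N, N = 33770.
35–54: Wₕ = 0.11539828; term = 0.11539828²·(1 − 0.14729279)·57330/574 = 1.1341452.
65+: Wₕ = 0.30820255; term = 0.30820255²·(1 − 0.08214835)·51600/855 = 5.2617296.
18–34: Wₕ = 0.47515546; term = 0.47515546²·(1 − 0.07771407)·5478/1247 = 0.91472934.
55–64: Wₕ = 0.10124371; term = 0.10124371²·(1 − 0.18426440)·44170/630 = 0.58623581.
Sum = 7.89684.
SE = √(7.89684) = 2.81.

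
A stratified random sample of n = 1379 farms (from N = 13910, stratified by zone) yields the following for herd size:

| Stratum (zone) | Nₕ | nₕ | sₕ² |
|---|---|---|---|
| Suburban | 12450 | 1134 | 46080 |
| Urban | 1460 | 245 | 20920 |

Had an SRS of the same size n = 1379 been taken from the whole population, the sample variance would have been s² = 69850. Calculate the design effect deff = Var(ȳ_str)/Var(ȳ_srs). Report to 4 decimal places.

Var(ȳ_str) = Σ Wₕ²(1−fₕ)sₕ²/nₕ with Wₕ = Nₕ/13910:
  Suburban: (12450/13910)²·(1−1134/12450)·46080/1134 = 29.587444
  Urban: (1460/13910)²·(1−245/1460)·20920/245 = 0.78283542
  → Var(ȳ_str) = 30.370279.
Var(ȳ_srs) = (1 − 1379/13910)·69850/1379 = 45.63108.
deff = 30.370279 / 45.63108 = 0.6656.

0.6656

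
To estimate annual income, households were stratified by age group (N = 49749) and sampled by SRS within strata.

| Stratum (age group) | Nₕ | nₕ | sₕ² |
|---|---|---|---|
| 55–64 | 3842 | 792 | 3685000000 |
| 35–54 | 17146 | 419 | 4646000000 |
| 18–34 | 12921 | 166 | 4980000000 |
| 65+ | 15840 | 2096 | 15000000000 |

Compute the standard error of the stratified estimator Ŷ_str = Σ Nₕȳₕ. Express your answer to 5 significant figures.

Var(Ŷ_str) = Σₕ Nₕ²(1 − fₕ)sₕ²/nₕ.
55–64: 3842²·(1 − 792/3842)·3685000000/792 = 5.4521715 × 10^13.
35–54: 17146²·(1 − 419/17146)·4646000000/419 = 3.1801387 × 10^15.
18–34: 12921²·(1 − 166/12921)·4980000000/166 = 4.9442206 × 10^15.
65+: 15840²·(1 − 2096/15840)·15000000000/2096 = 1.5580031 × 10^15.
Sum = 9.7368841 × 10^15.
SE = √(9.7368841 × 10^15) = 9.8676 × 10^7.

9.8676 × 10^7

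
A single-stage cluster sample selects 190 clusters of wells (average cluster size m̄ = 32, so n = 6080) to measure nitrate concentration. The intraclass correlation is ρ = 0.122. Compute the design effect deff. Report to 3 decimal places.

deff = 1 + (32 − 1)·0.122 = 1 + 3.782 = 4.782.

4.782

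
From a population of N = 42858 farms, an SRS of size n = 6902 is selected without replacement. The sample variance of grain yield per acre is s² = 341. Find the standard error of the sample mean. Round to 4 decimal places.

0.2036

Under SRS without replacement, Var(ȳ) = (1 − f)·s²/n with f = n/N = 6902/42858 = 0.16104345.
Var(ȳ) = (1 − 0.16104345)·341/6902 = 0.83895655·0.049405969 = 0.041449462.
SE(ȳ) = √(0.041449462) = 0.2036.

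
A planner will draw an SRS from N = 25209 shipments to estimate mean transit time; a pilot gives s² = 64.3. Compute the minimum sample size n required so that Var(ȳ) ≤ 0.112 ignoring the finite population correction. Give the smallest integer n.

575

Without fpc, n₀ = s²/D = 64.3/0.112 = 574.1071.
Rounding up, n = 575.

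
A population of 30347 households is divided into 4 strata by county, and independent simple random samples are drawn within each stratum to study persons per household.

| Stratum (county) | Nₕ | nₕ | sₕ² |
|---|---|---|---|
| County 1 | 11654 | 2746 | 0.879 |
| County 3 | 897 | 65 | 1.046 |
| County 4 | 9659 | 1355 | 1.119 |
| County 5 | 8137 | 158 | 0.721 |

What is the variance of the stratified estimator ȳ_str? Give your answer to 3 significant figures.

Var(ȳ_str) = Σₕ Wₕ²(1 − fₕ)sₕ²/nₕ with Wₕ = Nₕ/N, N = 30347.
County 1: Wₕ = 0.38402478; term = 0.38402478²·(1 − 0.23562725)·0.879/2746 = 3.6083781 × 10^-5.
County 3: Wₕ = 0.02955811; term = 0.02955811²·(1 − 0.07246377)·1.046/65 = 1.304075 × 10^-5.
County 4: Wₕ = 0.31828517; term = 0.31828517²·(1 − 0.14028367)·1.119/1355 = 7.1924817 × 10^-5.
County 5: Wₕ = 0.26813194; term = 0.26813194²·(1 − 0.01941748)·0.721/158 = 3.217062 × 10^-4.
Sum = 4.4275555 × 10^-4.

4.43 × 10^-4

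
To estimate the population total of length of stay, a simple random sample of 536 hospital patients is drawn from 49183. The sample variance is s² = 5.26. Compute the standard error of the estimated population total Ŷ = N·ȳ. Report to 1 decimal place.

4845.6

Var(Ŷ) = N²·Var(ȳ) = N²·(1 − n/N)·s²/n.
f = 536/49183 = 0.01089807; Var(ȳ) = 0.98910193·5.26/536 = 0.0097064853.
Var(Ŷ) = 49183² · 0.0097064853 = 2.3479672 × 10^7.
SE(Ŷ) = √(2.3479672 × 10^7) = 4845.6.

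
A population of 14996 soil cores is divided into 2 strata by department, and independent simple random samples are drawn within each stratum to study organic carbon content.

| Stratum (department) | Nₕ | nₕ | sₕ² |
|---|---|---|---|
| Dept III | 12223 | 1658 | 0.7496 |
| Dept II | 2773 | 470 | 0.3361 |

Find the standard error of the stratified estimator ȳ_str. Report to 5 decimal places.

0.01673

Var(ȳ_str) = Σₕ Wₕ²(1 − fₕ)sₕ²/nₕ with Wₕ = Nₕ/N, N = 14996.
Dept III: Wₕ = 0.81508402; term = 0.81508402²·(1 − 0.13564591)·0.7496/1658 = 2.5962201 × 10^-4.
Dept II: Wₕ = 0.18491598; term = 0.18491598²·(1 − 0.16949153)·0.3361/470 = 2.0307834 × 10^-5.
Sum = 2.7992984 × 10^-4.
SE = √(2.7992984 × 10^-4) = 0.01673.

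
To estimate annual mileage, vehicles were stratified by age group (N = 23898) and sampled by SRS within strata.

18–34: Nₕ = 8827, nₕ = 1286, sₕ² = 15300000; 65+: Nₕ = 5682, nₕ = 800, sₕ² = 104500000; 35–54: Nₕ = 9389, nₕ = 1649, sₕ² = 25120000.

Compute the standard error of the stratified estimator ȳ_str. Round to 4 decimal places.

98.3341

Var(ȳ_str) = Σₕ Wₕ²(1 − fₕ)sₕ²/nₕ with Wₕ = Nₕ/N, N = 23898.
18–34: Wₕ = 0.36936145; term = 0.36936145²·(1 − 0.14568936)·15300000/1286 = 1386.6582.
65+: Wₕ = 0.23776048; term = 0.23776048²·(1 − 0.14079549)·104500000/800 = 6344.57.
35–54: Wₕ = 0.39287807; term = 0.39287807²·(1 − 0.17563106)·25120000/1649 = 1938.3677.
Sum = 9669.5959.
SE = √(9669.5959) = 98.3341.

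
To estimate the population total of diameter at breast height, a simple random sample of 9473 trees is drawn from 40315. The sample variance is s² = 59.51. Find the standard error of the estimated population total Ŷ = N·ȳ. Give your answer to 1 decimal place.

Var(Ŷ) = N²·Var(ȳ) = N²·(1 − n/N)·s²/n.
f = 9473/40315 = 0.23497458; Var(ȳ) = 0.76502542·59.51/9473 = 0.0048059393.
Var(Ŷ) = 40315² · 0.0048059393 = 7.8110894 × 10^6.
SE(Ŷ) = √(7.8110894 × 10^6) = 2794.8.

2794.8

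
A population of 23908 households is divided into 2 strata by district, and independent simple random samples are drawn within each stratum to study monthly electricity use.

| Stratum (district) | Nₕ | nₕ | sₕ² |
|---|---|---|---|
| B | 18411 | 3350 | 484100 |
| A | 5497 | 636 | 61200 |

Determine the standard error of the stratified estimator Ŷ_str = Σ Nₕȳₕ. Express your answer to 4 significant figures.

Var(Ŷ_str) = Σₕ Nₕ²(1 − fₕ)sₕ²/nₕ.
B: 18411²·(1 − 3350/18411)·484100/3350 = 4.0070196 × 10^10.
A: 5497²·(1 − 636/5497)·61200/636 = 2.5712581 × 10^9.
Sum = 4.2641454 × 10^10.
SE = √(4.2641454 × 10^10) = 206500.

206500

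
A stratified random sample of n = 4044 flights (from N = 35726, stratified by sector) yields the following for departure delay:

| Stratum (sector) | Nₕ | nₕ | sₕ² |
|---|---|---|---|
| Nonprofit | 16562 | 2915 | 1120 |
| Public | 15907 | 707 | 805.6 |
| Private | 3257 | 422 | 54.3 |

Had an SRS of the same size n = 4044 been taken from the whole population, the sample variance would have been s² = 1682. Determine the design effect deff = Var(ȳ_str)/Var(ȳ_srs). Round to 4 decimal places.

0.7722

Var(ȳ_str) = Σ Wₕ²(1−fₕ)sₕ²/nₕ with Wₕ = Nₕ/35726:
  Nonprofit: (16562/35726)²·(1−2915/16562)·1120/2915 = 0.068039427
  Public: (15907/35726)²·(1−707/15907)·805.6/707 = 0.2158555
  Private: (3257/35726)²·(1−422/3257)·54.3/422 = 9.3087081 × 10^-4
  → Var(ȳ_str) = 0.2848258.
Var(ȳ_srs) = (1 − 4044/35726)·1682/4044 = 0.36884427.
deff = 0.2848258 / 0.36884427 = 0.7722.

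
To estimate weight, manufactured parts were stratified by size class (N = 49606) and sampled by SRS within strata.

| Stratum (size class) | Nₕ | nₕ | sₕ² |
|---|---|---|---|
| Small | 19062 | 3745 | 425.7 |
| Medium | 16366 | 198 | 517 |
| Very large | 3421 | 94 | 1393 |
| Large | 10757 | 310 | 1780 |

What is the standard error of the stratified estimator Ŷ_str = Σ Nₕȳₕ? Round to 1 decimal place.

39217.8

Var(Ŷ_str) = Σₕ Nₕ²(1 − fₕ)sₕ²/nₕ.
Small: 19062²·(1 − 3745/19062)·425.7/3745 = 3.3188988 × 10^7.
Medium: 16366²·(1 − 198/16366)·517/198 = 6.9091433 × 10^8.
Very large: 3421²·(1 − 94/3421)·1393/94 = 1.6866662 × 10^8.
Large: 10757²·(1 − 310/10757)·1780/310 = 6.452694 × 10^8.
Sum = 1.5380393 × 10^9.
SE = √(1.5380393 × 10^9) = 39217.8.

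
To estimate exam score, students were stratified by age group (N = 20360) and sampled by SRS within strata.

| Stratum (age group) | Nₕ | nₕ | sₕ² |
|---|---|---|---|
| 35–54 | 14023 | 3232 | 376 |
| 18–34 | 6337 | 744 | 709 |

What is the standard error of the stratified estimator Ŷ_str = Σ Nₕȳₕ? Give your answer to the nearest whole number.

Var(Ŷ_str) = Σₕ Nₕ²(1 − fₕ)sₕ²/nₕ.
35–54: 14023²·(1 − 3232/14023)·376/3232 = 1.7604315 × 10^7.
18–34: 6337²·(1 − 744/6337)·709/744 = 3.3775503 × 10^7.
Sum = 5.1379818 × 10^7.
SE = √(5.1379818 × 10^7) = 7168.

7168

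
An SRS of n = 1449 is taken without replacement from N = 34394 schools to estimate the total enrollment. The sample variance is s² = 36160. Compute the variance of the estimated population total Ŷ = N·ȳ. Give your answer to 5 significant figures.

2.8277 × 10^10

Var(Ŷ) = N²·Var(ȳ) = N²·(1 − n/N)·s²/n.
f = 1449/34394 = 0.04212944; Var(ȳ) = 0.95787056·36160/1449 = 23.903795.
Var(Ŷ) = 34394² · 23.903795 = 2.8276928 × 10^10.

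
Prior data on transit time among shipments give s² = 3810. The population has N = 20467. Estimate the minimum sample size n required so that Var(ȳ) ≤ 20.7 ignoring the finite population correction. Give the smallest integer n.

Without fpc, n₀ = s²/D = 3810/20.7 = 184.0580.
Rounding up, n = 185.

185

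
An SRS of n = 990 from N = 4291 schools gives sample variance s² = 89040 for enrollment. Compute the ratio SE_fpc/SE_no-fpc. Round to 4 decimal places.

f = n/N = 990/4291 = 0.23071545.
SE_no-fpc = √(s²/n) = 9.4836382; SE_fpc = √((1−f)s²/n) = 8.3179917.
Ratio = √(1−f) = 0.87708868.

0.8771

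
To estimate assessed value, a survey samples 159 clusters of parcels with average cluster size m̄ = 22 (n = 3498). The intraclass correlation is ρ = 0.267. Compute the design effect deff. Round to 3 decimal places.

deff = 1 + (22 − 1)·0.267 = 1 + 5.607 = 6.607.

6.607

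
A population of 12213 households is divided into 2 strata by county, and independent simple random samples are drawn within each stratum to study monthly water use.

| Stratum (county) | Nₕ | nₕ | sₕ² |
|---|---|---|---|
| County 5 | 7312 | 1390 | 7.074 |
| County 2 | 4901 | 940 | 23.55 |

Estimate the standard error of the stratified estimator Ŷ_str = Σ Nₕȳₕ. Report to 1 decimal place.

Var(Ŷ_str) = Σₕ Nₕ²(1 − fₕ)sₕ²/nₕ.
County 5: 7312²·(1 − 1390/7312)·7.074/1390 = 220371.2.
County 2: 4901²·(1 − 940/4901)·23.55/940 = 486354.12.
Sum = 706725.32.
SE = √(706725.32) = 840.7.

840.7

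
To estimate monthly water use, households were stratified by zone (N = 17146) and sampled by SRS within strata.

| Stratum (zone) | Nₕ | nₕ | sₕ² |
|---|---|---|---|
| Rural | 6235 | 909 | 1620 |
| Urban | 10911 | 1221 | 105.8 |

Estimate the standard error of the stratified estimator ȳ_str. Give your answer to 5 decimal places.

Var(ȳ_str) = Σₕ Wₕ²(1 − fₕ)sₕ²/nₕ with Wₕ = Nₕ/N, N = 17146.
Rural: Wₕ = 0.36364167; term = 0.36364167²·(1 − 0.14578990)·1620/909 = 0.20130896.
Urban: Wₕ = 0.63635833; term = 0.63635833²·(1 − 0.11190542)·105.8/1221 = 0.031162529.
Sum = 0.23247149.
SE = √(0.23247149) = 0.48215.

0.48215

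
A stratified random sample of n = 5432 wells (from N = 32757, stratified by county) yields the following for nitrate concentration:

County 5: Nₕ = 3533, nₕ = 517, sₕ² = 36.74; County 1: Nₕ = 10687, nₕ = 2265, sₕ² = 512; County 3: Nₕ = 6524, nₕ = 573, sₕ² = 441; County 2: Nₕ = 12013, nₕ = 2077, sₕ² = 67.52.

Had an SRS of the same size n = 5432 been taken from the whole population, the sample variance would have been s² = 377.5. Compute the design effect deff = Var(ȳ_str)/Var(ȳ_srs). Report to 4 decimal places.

Var(ȳ_str) = Σ Wₕ²(1−fₕ)sₕ²/nₕ with Wₕ = Nₕ/32757:
  County 5: (3533/32757)²·(1−517/3533)·36.74/517 = 7.0569224 × 10^-4
  County 1: (10687/32757)²·(1−2265/10687)·512/2265 = 0.018961145
  County 3: (6524/32757)²·(1−573/6524)·441/573 = 0.027847078
  County 2: (12013/32757)²·(1−2077/12013)·67.52/2077 = 0.003616186
  → Var(ȳ_str) = 0.051130101.
Var(ȳ_srs) = (1 − 5432/32757)·377.5/5432 = 0.057971327.
deff = 0.051130101 / 0.057971327 = 0.8820.

0.8820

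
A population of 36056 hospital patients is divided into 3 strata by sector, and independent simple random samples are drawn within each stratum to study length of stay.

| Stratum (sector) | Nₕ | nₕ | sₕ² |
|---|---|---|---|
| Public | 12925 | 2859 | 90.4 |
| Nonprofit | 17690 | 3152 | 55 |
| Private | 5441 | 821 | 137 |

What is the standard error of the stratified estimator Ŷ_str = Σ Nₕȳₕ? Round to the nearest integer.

Var(Ŷ_str) = Σₕ Nₕ²(1 − fₕ)sₕ²/nₕ.
Public: 12925²·(1 − 2859/12925)·90.4/2859 = 4.1137865 × 10^6.
Nonprofit: 17690²·(1 − 3152/17690)·55/3152 = 4.4875467 × 10^6.
Private: 5441²·(1 − 821/5441)·137/821 = 4.194673 × 10^6.
Sum = 1.2796006 × 10^7.
SE = √(1.2796006 × 10^7) = 3577.

3577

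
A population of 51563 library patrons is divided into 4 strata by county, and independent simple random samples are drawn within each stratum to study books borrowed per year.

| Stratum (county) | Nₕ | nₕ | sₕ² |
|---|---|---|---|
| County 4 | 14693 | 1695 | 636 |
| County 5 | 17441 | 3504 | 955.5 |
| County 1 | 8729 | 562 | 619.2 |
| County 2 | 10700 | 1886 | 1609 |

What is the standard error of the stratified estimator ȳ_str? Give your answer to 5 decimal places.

Var(ȳ_str) = Σₕ Wₕ²(1 − fₕ)sₕ²/nₕ with Wₕ = Nₕ/N, N = 51563.
County 4: Wₕ = 0.28495239; term = 0.28495239²·(1 − 0.11536106)·636/1695 = 0.026952439.
County 5: Wₕ = 0.33824642; term = 0.33824642²·(1 − 0.20090591)·955.5/3504 = 0.024930496.
County 1: Wₕ = 0.16928806; term = 0.16928806²·(1 − 0.06438309)·619.2/562 = 0.02954237.
County 2: Wₕ = 0.20751314; term = 0.20751314²·(1 − 0.17626168)·1609/1886 = 0.030261805.
Sum = 0.11168711.
SE = √(0.11168711) = 0.33420.

0.33420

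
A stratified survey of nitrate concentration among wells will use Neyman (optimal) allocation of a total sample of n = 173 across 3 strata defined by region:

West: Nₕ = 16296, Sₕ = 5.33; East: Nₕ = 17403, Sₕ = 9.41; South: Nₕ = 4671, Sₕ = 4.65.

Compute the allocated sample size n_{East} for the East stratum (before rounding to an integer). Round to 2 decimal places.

104.03

Neyman allocation: nₕ = n·NₕSₕ / Σⱼ NⱼSⱼ.
Σ NⱼSⱼ = 16296·5.33 + 17403·9.41 + 4671·4.65 = 272340.06.
n_{East} = 173·17403·9.41 / 272340.06 = 104.03.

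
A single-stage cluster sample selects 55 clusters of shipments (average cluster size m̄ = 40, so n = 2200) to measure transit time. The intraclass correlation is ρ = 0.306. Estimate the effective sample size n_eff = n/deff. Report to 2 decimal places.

deff = 1 + (40 − 1)·0.306 = 1 + 11.934 = 12.934.
n_eff = 2200 / 12.934 = 170.09.

170.09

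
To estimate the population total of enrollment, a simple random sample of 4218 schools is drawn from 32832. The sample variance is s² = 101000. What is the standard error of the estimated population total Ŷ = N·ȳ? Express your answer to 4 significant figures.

150000

Var(Ŷ) = N²·Var(ȳ) = N²·(1 − n/N)·s²/n.
f = 4218/32832 = 0.12847222; Var(ȳ) = 0.87152778·101000/4218 = 20.868731.
Var(Ŷ) = 32832² · 20.868731 = 2.2495245 × 10^10.
SE(Ŷ) = √(2.2495245 × 10^10) = 150000.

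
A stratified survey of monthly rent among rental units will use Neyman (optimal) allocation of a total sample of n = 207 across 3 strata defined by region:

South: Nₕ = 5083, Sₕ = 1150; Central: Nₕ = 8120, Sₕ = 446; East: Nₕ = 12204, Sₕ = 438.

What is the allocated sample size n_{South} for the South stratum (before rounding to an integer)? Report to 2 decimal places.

Neyman allocation: nₕ = n·NₕSₕ / Σⱼ NⱼSⱼ.
Σ NⱼSⱼ = 5083·1150 + 8120·446 + 12204·438 = 1.4812322 × 10^7.
n_{South} = 207·5083·1150 / (1.4812322 × 10^7) = 81.69.

81.69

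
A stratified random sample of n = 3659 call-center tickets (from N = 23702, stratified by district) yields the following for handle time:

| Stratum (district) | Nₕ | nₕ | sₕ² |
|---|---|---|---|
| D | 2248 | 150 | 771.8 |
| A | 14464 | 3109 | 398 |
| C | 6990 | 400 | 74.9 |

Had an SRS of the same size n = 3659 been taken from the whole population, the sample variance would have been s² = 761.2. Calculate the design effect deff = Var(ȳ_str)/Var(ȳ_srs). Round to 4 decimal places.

Var(ȳ_str) = Σ Wₕ²(1−fₕ)sₕ²/nₕ with Wₕ = Nₕ/23702:
  D: (2248/23702)²·(1−150/2248)·771.8/150 = 0.043196178
  A: (14464/23702)²·(1−3109/14464)·398/3109 = 0.037425526
  C: (6990/23702)²·(1−400/6990)·74.9/400 = 0.015353749
  → Var(ȳ_str) = 0.095975453.
Var(ȳ_srs) = (1 − 3659/23702)·761.2/3659 = 0.17591955.
deff = 0.095975453 / 0.17591955 = 0.5456.

0.5456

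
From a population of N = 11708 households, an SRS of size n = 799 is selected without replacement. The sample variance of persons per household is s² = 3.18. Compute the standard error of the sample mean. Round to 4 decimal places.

Under SRS without replacement, Var(ȳ) = (1 − f)·s²/n with f = n/N = 799/11708 = 0.06824394.
Var(ȳ) = (1 − 0.06824394)·3.18/799 = 0.93175606·0.003979975 = 0.0037083658.
SE(ȳ) = √(0.0037083658) = 0.0609.

0.0609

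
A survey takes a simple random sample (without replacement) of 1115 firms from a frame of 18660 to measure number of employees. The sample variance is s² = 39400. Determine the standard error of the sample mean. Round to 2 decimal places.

Under SRS without replacement, Var(ȳ) = (1 − f)·s²/n with f = n/N = 1115/18660 = 0.05975348.
Var(ȳ) = (1 − 0.05975348)·39400/1115 = 0.94024652·35.336323 = 33.224854.
SE(ȳ) = √(33.224854) = 5.76.

5.76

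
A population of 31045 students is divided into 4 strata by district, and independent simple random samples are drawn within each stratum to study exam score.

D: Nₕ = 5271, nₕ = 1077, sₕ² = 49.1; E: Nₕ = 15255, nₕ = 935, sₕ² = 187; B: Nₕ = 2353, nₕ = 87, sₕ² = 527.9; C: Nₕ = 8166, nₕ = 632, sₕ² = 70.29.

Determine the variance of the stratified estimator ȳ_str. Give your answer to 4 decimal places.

0.0870

Var(ȳ_str) = Σₕ Wₕ²(1 − fₕ)sₕ²/nₕ with Wₕ = Nₕ/N, N = 31045.
D: Wₕ = 0.16978579; term = 0.16978579²·(1 − 0.20432555)·49.1/1077 = 0.0010456923.
E: Wₕ = 0.49138348; term = 0.49138348²·(1 − 0.06129138)·187/935 = 0.045331689.
B: Wₕ = 0.07579320; term = 0.07579320²·(1 − 0.03697408)·527.9/87 = 0.033568421.
C: Wₕ = 0.26303753; term = 0.26303753²·(1 − 0.07739407)·70.29/632 = 0.007099506.
Sum = 0.087045308.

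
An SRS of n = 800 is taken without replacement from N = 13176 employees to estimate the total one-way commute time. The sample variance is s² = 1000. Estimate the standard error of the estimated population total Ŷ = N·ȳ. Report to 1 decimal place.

14277.0

Var(Ŷ) = N²·Var(ȳ) = N²·(1 − n/N)·s²/n.
f = 800/13176 = 0.06071645; Var(ȳ) = 0.93928355·1000/800 = 1.1741044.
Var(Ŷ) = 13176² · 1.1741044 = 2.0383271 × 10^8.
SE(Ŷ) = √(2.0383271 × 10^8) = 14277.0.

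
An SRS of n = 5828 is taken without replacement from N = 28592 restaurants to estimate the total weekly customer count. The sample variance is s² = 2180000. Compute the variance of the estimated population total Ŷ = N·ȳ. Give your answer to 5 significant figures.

Var(Ŷ) = N²·Var(ȳ) = N²·(1 − n/N)·s²/n.
f = 5828/28592 = 0.20383324; Var(ȳ) = 0.79616676·2180000/5828 = 297.81118.
Var(Ŷ) = 28592² · 297.81118 = 2.4346137 × 10^11.

2.4346 × 10^11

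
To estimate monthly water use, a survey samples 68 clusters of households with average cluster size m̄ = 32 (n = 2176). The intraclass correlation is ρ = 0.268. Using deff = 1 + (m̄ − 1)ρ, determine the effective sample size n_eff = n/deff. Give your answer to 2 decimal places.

233.78

deff = 1 + (32 − 1)·0.268 = 1 + 8.308 = 9.308.
n_eff = 2176 / 9.308 = 233.78.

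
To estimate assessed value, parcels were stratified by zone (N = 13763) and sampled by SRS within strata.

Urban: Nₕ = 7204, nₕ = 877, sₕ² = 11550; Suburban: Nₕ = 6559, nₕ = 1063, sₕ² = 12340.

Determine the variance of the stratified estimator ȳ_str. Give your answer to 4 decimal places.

Var(ȳ_str) = Σₕ Wₕ²(1 − fₕ)sₕ²/nₕ with Wₕ = Nₕ/N, N = 13763.
Urban: Wₕ = 0.52343239; term = 0.52343239²·(1 − 0.12173792)·11550/877 = 3.1690399.
Suburban: Wₕ = 0.47656761; term = 0.47656761²·(1 − 0.16206739)·12340/1063 = 2.2092254.
Sum = 5.3782653.

5.3783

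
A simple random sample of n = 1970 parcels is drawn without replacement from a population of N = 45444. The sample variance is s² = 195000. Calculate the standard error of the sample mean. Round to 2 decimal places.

Under SRS without replacement, Var(ȳ) = (1 − f)·s²/n with f = n/N = 1970/45444 = 0.04335006.
Var(ȳ) = (1 − 0.04335006)·195000/1970 = 0.95664994·98.984772 = 94.693776.
SE(ȳ) = √(94.693776) = 9.73.

9.73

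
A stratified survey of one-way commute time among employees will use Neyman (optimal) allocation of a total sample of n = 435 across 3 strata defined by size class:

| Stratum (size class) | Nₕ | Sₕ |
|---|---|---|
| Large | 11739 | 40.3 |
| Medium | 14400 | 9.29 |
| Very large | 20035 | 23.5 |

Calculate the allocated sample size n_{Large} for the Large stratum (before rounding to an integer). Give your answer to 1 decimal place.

191.0

Neyman allocation: nₕ = n·NₕSₕ / Σⱼ NⱼSⱼ.
Σ NⱼSⱼ = 11739·40.3 + 14400·9.29 + 20035·23.5 = 1.0776802 × 10^6.
n_{Large} = 435·11739·40.3 / (1.0776802 × 10^6) = 191.0.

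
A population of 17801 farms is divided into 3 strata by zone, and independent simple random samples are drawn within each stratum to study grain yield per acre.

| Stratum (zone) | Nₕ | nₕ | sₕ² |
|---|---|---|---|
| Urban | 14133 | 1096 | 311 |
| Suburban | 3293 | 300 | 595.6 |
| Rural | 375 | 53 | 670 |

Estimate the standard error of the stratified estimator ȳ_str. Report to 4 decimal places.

0.4812

Var(ȳ_str) = Σₕ Wₕ²(1 − fₕ)sₕ²/nₕ with Wₕ = Nₕ/N, N = 17801.
Urban: Wₕ = 0.79394416; term = 0.79394416²·(1 − 0.07754900)·311/1096 = 0.16499586.
Suburban: Wₕ = 0.18498961; term = 0.18498961²·(1 − 0.09110234)·595.6/300 = 0.06175087.
Rural: Wₕ = 0.02106623; term = 0.02106623²·(1 − 0.14133333)·670/53 = 0.0048172288.
Sum = 0.23156396.
SE = √(0.23156396) = 0.4812.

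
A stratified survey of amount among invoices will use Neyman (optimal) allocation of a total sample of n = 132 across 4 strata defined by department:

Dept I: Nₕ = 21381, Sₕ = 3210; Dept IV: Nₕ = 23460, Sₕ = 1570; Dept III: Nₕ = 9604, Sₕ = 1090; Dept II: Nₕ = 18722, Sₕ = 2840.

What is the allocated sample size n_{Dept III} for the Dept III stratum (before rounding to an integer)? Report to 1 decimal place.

Neyman allocation: nₕ = n·NₕSₕ / Σⱼ NⱼSⱼ.
Σ NⱼSⱼ = 21381·3210 + 23460·1570 + 9604·1090 + 18722·2840 = 1.6910405 × 10^8.
n_{Dept III} = 132·9604·1090 / (1.6910405 × 10^8) = 8.2.

8.2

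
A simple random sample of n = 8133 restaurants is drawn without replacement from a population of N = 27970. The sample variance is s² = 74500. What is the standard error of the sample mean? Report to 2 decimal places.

Under SRS without replacement, Var(ȳ) = (1 − f)·s²/n with f = n/N = 8133/27970 = 0.29077583.
Var(ȳ) = (1 − 0.29077583)·74500/8133 = 0.70922417·9.1602115 = 6.4966434.
SE(ȳ) = √(6.4966434) = 2.55.

2.55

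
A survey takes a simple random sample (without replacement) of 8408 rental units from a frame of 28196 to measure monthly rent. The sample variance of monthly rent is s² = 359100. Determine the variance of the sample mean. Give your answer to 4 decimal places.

Under SRS without replacement, Var(ȳ) = (1 − f)·s²/n with f = n/N = 8408/28196 = 0.29819833.
Var(ȳ) = (1 − 0.29819833)·359100/8408 = 0.70180167·42.709324 = 29.973475.

29.9735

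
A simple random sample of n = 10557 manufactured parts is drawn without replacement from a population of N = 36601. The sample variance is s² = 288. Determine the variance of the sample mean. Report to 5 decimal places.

0.01941

Under SRS without replacement, Var(ȳ) = (1 − f)·s²/n with f = n/N = 10557/36601 = 0.28843474.
Var(ȳ) = (1 − 0.28843474)·288/10557 = 0.71156526·0.027280477 = 0.01941184.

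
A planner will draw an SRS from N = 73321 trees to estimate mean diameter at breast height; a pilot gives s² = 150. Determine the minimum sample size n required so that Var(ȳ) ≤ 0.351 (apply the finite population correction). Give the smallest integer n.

425

Without fpc, n₀ = s²/D = 150/0.351 = 427.3504.
With fpc, (1 − n/N)·s²/n ≤ D requires n ≥ n₀/(1 + n₀/N) = 427.3504/(1 + 427.3504/73321) = 424.8740.
Rounding up, n = 425.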